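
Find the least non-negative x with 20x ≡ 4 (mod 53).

32

20⁻¹ ≡ 8 (mod 53) because 20·8 = 160 = 3·53 + 1.
So x ≡ 8·4 = 32 ≡ 32 (mod 53).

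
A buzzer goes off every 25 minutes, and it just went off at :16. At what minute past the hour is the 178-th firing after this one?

178·25 = 4450.
4450 = 74·60 + 10, so 4450 mod 60 = 10.
(16 + 10) mod 60 = 26.

26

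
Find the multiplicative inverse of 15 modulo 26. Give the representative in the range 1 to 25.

26 = 1·15 + 11
15 = 1·11 + 4
11 = 2·4 + 3
4 = 1·3 + 1
3 = 3·1 + 0
Back-substituting gives 15·7 ≡ 1 (mod 26).

7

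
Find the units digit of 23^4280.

Powers of 3 mod 10 repeat with period 4: 3, 9, 7, 1.
4280 mod 4 = 0, so the last digit matches 3^4 = 1.

1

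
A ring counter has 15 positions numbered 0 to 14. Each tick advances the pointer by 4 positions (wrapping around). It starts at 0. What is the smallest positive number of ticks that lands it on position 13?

The inverse of 4 mod 15 is 4 (since 4·4 = 16 ≡ 1).
Multiplying both sides by 4: x ≡ 4·13 = 52 ≡ 7 (mod 15).

7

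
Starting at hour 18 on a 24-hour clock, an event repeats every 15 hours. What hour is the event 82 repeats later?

82·15 = 1230.
1230 mod 24 = 6 (since 51·24 = 1224).
(18 + 6) mod 24 = 0.

0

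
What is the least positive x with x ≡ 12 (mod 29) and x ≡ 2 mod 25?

302

x ≡ 2 (mod 25) gives x ∈ {2, 27, 52, 77, 102, 127, 152, 177, …}.
The first of these with x mod 29 = 12 is 302.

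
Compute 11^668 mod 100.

81

Successive squares of 11 mod 100: 11^1≡11, 11^2≡21, 11^4≡41, 11^8≡81, 11^16≡61, 11^32≡21, 11^64≡41, 11^128≡81, 11^256≡61, 11^512≡21.
668 = 4 + 8 + 16 + 128 + 512, so 11^668 ≡ 41·81·61·81·21 ≡ 81 (mod 100).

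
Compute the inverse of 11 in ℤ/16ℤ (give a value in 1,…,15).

3

11·3 = 33 = 2·16 + 1, so 11⁻¹ ≡ 3 (mod 16).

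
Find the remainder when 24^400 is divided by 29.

Square-and-reduce mod 29: 24^1≡24, 24^2≡25, 24^4≡16, 24^8≡24, 24^16≡25, 24^32≡16, 24^64≡24, 24^128≡25, 24^256≡16.
Since 400 = 16 + 128 + 256 in binary, 24^400 ≡ 25·25·16 ≡ 24 (mod 29).

24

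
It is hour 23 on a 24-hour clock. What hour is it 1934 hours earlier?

1934 − 80·24 = 14, so 1934 ≡ 14 (mod 24).
(23 − 14) mod 24 = 9.

9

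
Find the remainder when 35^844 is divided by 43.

Square-and-reduce mod 43: 35^1≡35, 35^2≡21, 35^4≡11, 35^8≡35, 35^16≡21, 35^32≡11, 35^64≡35, 35^128≡21, 35^256≡11, 35^512≡35.
844 = 4 + 8 + 64 + 256 + 512, so 35^844 ≡ 11·35·35·11·35 ≡ 11 (mod 43).

11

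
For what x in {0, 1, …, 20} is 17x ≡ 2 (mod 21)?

The inverse of 17 mod 21 is 5 (since 17·5 = 85 ≡ 1).
Multiplying both sides by 5: x ≡ 5·2 = 10 ≡ 10 (mod 21).

10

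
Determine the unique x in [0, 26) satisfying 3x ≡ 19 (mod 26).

The inverse of 3 mod 26 is 9 (since 3·9 = 27 ≡ 1).
So x ≡ 9·19 = 171 ≡ 15 (mod 26).

15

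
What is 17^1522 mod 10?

Powers of 7 mod 10 repeat with period 4: 7, 9, 3, 1.
1522 leaves remainder 2 on division by 4, so 17^1522 ends in 9.

9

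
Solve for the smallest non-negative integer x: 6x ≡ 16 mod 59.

6⁻¹ ≡ 10 (mod 59) because 6·10 = 60 = 1·59 + 1.
Multiplying both sides by 10: x ≡ 10·16 = 160 ≡ 42 (mod 59).

42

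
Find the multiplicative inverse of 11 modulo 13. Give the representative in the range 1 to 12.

6

11·6 = 66 = 5·13 + 1, so 11⁻¹ ≡ 6 (mod 13).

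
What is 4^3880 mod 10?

The units digit of 4^n cycles with period 2: 4, 6, …
3880 leaves remainder 0 on division by 2, so 4^3880 ends in 6.

6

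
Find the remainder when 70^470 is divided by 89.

Successive squares of 70 mod 89: 70^1≡70, 70^2≡5, 70^4≡25, 70^8≡2, 70^16≡4, 70^32≡16, 70^64≡78, 70^128≡32, 70^256≡45.
470 = 2 + 4 + 16 + 64 + 128 + 256, so 70^470 ≡ 5·25·4·78·32·45 ≡ 21 (mod 89).

21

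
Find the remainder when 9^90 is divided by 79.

64

Successive squares of 9 mod 79: 9^1≡9, 9^2≡2, 9^4≡4, 9^8≡16, 9^16≡19, 9^32≡45, 9^64≡50.
90 = 2 + 8 + 16 + 64, so 9^90 ≡ 2·16·19·50 ≡ 64 (mod 79).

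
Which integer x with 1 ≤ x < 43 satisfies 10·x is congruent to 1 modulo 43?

10·13 = 130 = 3·43 + 1, so 10⁻¹ ≡ 13 (mod 43).

13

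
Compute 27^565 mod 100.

By repeated squaring mod 100: 27^1≡27, 27^2≡29, 27^4≡41, 27^8≡81, 27^16≡61, 27^32≡21, 27^64≡41, 27^128≡81, 27^256≡61, 27^512≡21.
565 = 1 + 4 + 16 + 32 + 512, so 27^565 ≡ 27·41·61·21·21 ≡ 7 (mod 100).

7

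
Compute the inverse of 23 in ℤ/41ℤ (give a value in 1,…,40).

25

23·25 = 575 = 14·41 + 1, so 23⁻¹ ≡ 25 (mod 41).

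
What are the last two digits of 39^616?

61

By repeated squaring mod 100: 39^1≡39, 39^2≡21, 39^4≡41, 39^8≡81, 39^16≡61, 39^32≡21, 39^64≡41, 39^128≡81, 39^256≡61, 39^512≡21.
Since 616 = 8 + 32 + 64 + 512 in binary, 39^616 ≡ 81·21·41·21 ≡ 61 (mod 100).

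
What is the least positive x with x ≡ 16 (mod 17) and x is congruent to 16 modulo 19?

x ≡ 16 (mod 17) gives x ∈ {16}.
The first of these with x mod 19 = 16 is 16.

16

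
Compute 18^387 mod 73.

Square-and-reduce mod 73: 18^1≡18, 18^2≡32, 18^4≡2, 18^8≡4, 18^16≡16, 18^32≡37, 18^64≡55, 18^128≡32, 18^256≡2.
387 = 1 + 2 + 128 + 256, so 18^387 ≡ 18·32·32·2 ≡ 72 (mod 73).

72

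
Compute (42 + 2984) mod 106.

2984 mod 106 = 16 (since 28·106 = 2968).
(42 + 16) mod 106 = 58.

58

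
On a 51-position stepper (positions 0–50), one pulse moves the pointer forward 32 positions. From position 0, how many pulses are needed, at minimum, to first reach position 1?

51 = 1·32 + 19
32 = 1·19 + 13
19 = 1·13 + 6
13 = 2·6 + 1
6 = 6·1 + 0
Back-substituting gives 32·8 ≡ 1 (mod 51).

8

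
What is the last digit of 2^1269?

2

Last digits of 2^n: 2, 4, 8, 6 (period 4).
1269 leaves remainder 1 on division by 4, so 2^1269 ends in 2.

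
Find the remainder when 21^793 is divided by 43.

11

By repeated squaring mod 43: 21^1≡21, 21^2≡11, 21^4≡35, 21^8≡21, 21^16≡11, 21^32≡35, 21^64≡21, 21^128≡11, 21^256≡35, 21^512≡21.
793 = 1 + 8 + 16 + 256 + 512, so 21^793 ≡ 21·21·11·35·21 ≡ 11 (mod 43).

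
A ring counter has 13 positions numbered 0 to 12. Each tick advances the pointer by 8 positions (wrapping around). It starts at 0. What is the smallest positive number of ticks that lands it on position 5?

8⁻¹ ≡ 5 (mod 13) because 8·5 = 40 = 3·13 + 1.
So x ≡ 5·5 = 25 ≡ 12 (mod 13).

12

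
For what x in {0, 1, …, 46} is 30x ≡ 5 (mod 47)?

8

30⁻¹ ≡ 11 (mod 47) because 30·11 = 330 = 7·47 + 1.
So x ≡ 11·5 = 55 ≡ 8 (mod 47).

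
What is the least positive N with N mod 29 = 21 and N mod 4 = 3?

79

Since 4·22 ≡ 1 (mod 29), take x = 3 + 4·((21−3)·22 mod 29) = 3 + 4·19 = 79.
Check: 79 mod 29 = 21, 79 mod 4 = 3.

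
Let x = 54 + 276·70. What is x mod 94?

276·70 = 19320.
19320 = 205·94 + 50, so 19320 mod 94 = 50.
(54 + 50) mod 94 = 10.

10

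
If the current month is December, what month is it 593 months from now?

May

593 = 49·12 + 5, so 593 mod 12 = 5.
December + 5 months → May.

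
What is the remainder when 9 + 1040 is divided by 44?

1040 − 23·44 = 28, so 1040 ≡ 28 (mod 44).
(9 + 28) mod 44 = 37.

37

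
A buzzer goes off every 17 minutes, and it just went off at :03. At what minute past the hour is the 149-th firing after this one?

149·17 = 2533.
2533 = 42·60 + 13, so 2533 mod 60 = 13.
(3 + 13) mod 60 = 16.

16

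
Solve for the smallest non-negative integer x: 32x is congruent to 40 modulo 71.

19

The inverse of 32 mod 71 is 20 (since 32·20 = 640 ≡ 1).
So x ≡ 20·40 = 800 ≡ 19 (mod 71).
Check: 32·19 = 608 = 8·71 + 40.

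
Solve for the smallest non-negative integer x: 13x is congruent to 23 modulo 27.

The inverse of 13 mod 27 is 25 (since 13·25 = 325 ≡ 1).
Multiplying both sides by 25: x ≡ 25·23 = 575 ≡ 8 (mod 27).
Check: 13·8 = 104 = 3·27 + 23.

8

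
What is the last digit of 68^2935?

2

Powers of 8 mod 10 repeat with period 4: 8, 4, 2, 6.
2935 leaves remainder 3 on division by 4, so 68^2935 ends in 2.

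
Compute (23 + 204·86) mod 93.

83

204·86 = 17544.
Dividing 17544 by 93 gives quotient 188 and remainder 60.
(23 + 60) mod 93 = 83.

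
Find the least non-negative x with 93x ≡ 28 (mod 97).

93⁻¹ ≡ 24 (mod 97) because 93·24 = 2232 = 23·97 + 1.
So x ≡ 24·28 = 672 ≡ 90 (mod 97).

90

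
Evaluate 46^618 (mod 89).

69

Successive squares of 46 mod 89: 46^1≡46, 46^2≡69, 46^4≡44, 46^8≡67, 46^16≡39, 46^32≡8, 46^64≡64, 46^128≡2, 46^256≡4, 46^512≡16.
Since 618 = 2 + 8 + 32 + 64 + 512 in binary, 46^618 ≡ 69·67·8·64·16 ≡ 69 (mod 89).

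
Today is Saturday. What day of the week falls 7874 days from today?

Friday

7874 mod 7 = 6 (since 1124·7 = 7868).
Saturday + 6 days → Friday.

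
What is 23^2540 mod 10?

1

Last digits of 3^n: 3, 9, 7, 1 (period 4).
2540 mod 4 = 0, so the last digit matches 3^4 = 1.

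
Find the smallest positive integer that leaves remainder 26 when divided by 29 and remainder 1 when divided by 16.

113

x ≡ 1 (mod 16) gives x ∈ {1, 17, 33, 49, 65, 81, 97, 113}.
The first of these with x mod 29 = 26 is 113.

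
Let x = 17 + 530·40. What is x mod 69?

530·40 = 21200.
21200 mod 69 = 17 (since 307·69 = 21183).
(17 + 17) mod 69 = 34.

34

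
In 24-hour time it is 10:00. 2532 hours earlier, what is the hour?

2532 − 105·24 = 12, so 2532 ≡ 12 (mod 24).
(10 − 12) mod 24 = 22.

22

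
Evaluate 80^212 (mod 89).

45

Square-and-reduce mod 89: 80^1≡80, 80^2≡81, 80^4≡64, 80^8≡2, 80^16≡4, 80^32≡16, 80^64≡78, 80^128≡32.
Since 212 = 4 + 16 + 64 + 128 in binary, 80^212 ≡ 64·4·78·32 ≡ 45 (mod 89).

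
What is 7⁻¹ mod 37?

37 = 5·7 + 2
7 = 3·2 + 1
2 = 2·1 + 0
Back-substituting gives 7·16 ≡ 1 (mod 37).

16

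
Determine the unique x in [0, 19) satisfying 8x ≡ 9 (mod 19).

13

The inverse of 8 mod 19 is 12 (since 8·12 = 96 ≡ 1).
So x ≡ 12·9 = 108 ≡ 13 (mod 19).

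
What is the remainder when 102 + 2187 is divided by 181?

2187 mod 181 = 15 (since 12·181 = 2172).
(102 + 15) mod 181 = 117.

117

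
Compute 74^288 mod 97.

Square-and-reduce mod 97: 74^1≡74, 74^2≡44, 74^4≡93, 74^8≡16, 74^16≡62, 74^32≡61, 74^64≡35, 74^128≡61, 74^256≡35.
288 = 32 + 256, so 74^288 ≡ 61·35 ≡ 1 (mod 97).

1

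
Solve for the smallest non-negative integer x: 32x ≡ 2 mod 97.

91

The inverse of 32 mod 97 is 94 (since 32·94 = 3008 ≡ 1).
So x ≡ 94·2 = 188 ≡ 91 (mod 97).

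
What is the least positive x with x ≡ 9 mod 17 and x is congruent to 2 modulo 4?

Since 4·13 ≡ 1 (mod 17), take x = 2 + 4·((9−2)·13 mod 17) = 2 + 4·6 = 26.
Check: 26 mod 17 = 9, 26 mod 4 = 2.

26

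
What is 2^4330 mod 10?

Last digits of 2^n: 2, 4, 8, 6 (period 4).
4330 leaves remainder 2 on division by 4, so 2^4330 ends in 4.

4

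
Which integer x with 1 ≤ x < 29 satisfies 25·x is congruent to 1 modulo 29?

7

25·7 = 175 = 6·29 + 1, so 25⁻¹ ≡ 7 (mod 29).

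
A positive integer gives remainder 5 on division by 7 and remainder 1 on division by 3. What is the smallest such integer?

19

Since 3·5 ≡ 1 (mod 7), take x = 1 + 3·((5−1)·5 mod 7) = 1 + 3·6 = 19.
Check: 19 mod 7 = 5, 19 mod 3 = 1.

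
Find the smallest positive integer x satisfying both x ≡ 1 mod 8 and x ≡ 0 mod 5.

x ≡ 0 (mod 5) gives x ∈ {0, 5, 10, 15, 20, 25}.
The first of these with x mod 8 = 1 is 25.

25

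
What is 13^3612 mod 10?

1

The units digit of 13^n cycles with period 4: 3, 9, 7, 1, …
3612 mod 4 = 0, so the last digit matches 3^4 = 1.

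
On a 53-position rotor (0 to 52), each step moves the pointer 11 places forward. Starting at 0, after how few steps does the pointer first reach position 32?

11⁻¹ ≡ 29 (mod 53) because 11·29 = 319 = 6·53 + 1.
Multiplying both sides by 29: x ≡ 29·32 = 928 ≡ 27 (mod 53).
Check: 11·27 = 297 = 5·53 + 32.

27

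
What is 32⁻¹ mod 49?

23

32·23 = 736 = 15·49 + 1, so 32⁻¹ ≡ 23 (mod 49).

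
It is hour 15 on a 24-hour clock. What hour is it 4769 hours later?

4769 = 198·24 + 17, so 4769 mod 24 = 17.
(15 + 17) mod 24 = 8.

8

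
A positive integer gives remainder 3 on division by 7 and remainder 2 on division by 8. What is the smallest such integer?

x ≡ 3 (mod 7) gives x ∈ {3, 10}.
The first of these with x mod 8 = 2 is 10.

10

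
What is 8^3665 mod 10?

8

The units digit of 8^n cycles with period 4: 8, 4, 2, 6, …
3665 leaves remainder 1 on division by 4, so 8^3665 ends in 8.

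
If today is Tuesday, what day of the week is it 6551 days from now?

6551 = 935·7 + 6, so 6551 mod 7 = 6.
Tuesday + 6 days → Monday.

Monday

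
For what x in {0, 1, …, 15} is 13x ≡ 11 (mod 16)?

7

13⁻¹ ≡ 5 (mod 16) because 13·5 = 65 = 4·16 + 1.
So x ≡ 5·11 = 55 ≡ 7 (mod 16).
Check: 13·7 = 91 = 5·16 + 11.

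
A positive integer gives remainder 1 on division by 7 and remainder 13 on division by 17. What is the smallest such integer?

64

Since 17·5 ≡ 1 (mod 7), take x = 13 + 17·((1−13)·5 mod 7) = 13 + 17·3 = 64.
Check: 64 mod 7 = 1, 64 mod 17 = 13.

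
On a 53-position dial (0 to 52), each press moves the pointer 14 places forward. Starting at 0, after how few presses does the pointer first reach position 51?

The inverse of 14 mod 53 is 19 (since 14·19 = 266 ≡ 1).
Multiplying both sides by 19: x ≡ 19·51 = 969 ≡ 15 (mod 53).

15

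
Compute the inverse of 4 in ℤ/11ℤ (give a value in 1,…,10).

11 = 2·4 + 3
4 = 1·3 + 1
3 = 3·1 + 0
Back-substituting gives 4·3 ≡ 1 (mod 11).

3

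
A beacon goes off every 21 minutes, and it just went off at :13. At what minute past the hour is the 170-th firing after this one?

170·21 = 3570.
Dividing 3570 by 60 gives quotient 59 and remainder 30.
(13 + 30) mod 60 = 43.

43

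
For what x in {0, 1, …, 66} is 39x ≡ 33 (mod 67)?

The inverse of 39 mod 67 is 55 (since 39·55 = 2145 ≡ 1).
So x ≡ 55·33 = 1815 ≡ 6 (mod 67).
Check: 39·6 = 234 = 3·67 + 33.

6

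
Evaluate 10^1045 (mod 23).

22

Square-and-reduce mod 23: 10^1≡10, 10^2≡8, 10^4≡18, 10^8≡2, 10^16≡4, 10^32≡16, 10^64≡3, 10^128≡9, 10^256≡12, 10^512≡6, 10^1024≡13.
1045 = 1 + 4 + 16 + 1024, so 10^1045 ≡ 10·18·4·13 ≡ 22 (mod 23).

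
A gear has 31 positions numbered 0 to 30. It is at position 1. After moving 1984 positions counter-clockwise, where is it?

1

Dividing 1984 by 31 gives quotient 64 and remainder 0.
(1 − 0) mod 31 = 1.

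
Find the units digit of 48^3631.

2

Last digits of 8^n: 8, 4, 2, 6 (period 4).
3631 leaves remainder 3 on division by 4, so 48^3631 ends in 2.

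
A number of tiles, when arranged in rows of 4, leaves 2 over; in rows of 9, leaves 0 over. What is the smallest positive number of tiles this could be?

18

x ≡ 2 (mod 4) gives x ∈ {2, 6, 10, 14, 18}.
The first of these with x mod 9 = 0 is 18.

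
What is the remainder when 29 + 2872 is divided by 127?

107

2872 mod 127 = 78 (since 22·127 = 2794).
(29 + 78) mod 127 = 107.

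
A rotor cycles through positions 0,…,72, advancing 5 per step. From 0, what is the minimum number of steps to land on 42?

23

5⁻¹ ≡ 44 (mod 73) because 5·44 = 220 = 3·73 + 1.
Multiplying both sides by 44: x ≡ 44·42 = 1848 ≡ 23 (mod 73).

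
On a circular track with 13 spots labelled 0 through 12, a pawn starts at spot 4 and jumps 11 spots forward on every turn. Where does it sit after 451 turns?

12

451·11 = 4961.
4961 mod 13 = 8 (since 381·13 = 4953).
(4 + 8) mod 13 = 12.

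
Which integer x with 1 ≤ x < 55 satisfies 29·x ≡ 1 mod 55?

29·19 = 551 = 10·55 + 1, so 29⁻¹ ≡ 19 (mod 55).

19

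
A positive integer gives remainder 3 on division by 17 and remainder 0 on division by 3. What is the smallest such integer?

3

Since 3·6 ≡ 1 (mod 17), take x = 0 + 3·((3−0)·6 mod 17) = 0 + 3·1 = 3.
Check: 3 mod 17 = 3, 3 mod 3 = 0.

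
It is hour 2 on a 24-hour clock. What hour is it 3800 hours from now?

10

3800 mod 24 = 8 (since 158·24 = 3792).
(2 + 8) mod 24 = 10.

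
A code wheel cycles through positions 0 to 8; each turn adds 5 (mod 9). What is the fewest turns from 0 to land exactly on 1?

5·2 = 10 = 1·9 + 1, so 5⁻¹ ≡ 2 (mod 9).

2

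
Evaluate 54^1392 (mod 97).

Successive squares of 54 mod 97: 54^1≡54, 54^2≡6, 54^4≡36, 54^8≡35, 54^16≡61, 54^32≡35, 54^64≡61, 54^128≡35, 54^256≡61, 54^512≡35, 54^1024≡61.
Since 1392 = 16 + 32 + 64 + 256 + 1024 in binary, 54^1392 ≡ 61·35·61·61·61 ≡ 1 (mod 97).

1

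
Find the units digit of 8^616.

6

Powers of 8 mod 10 repeat with period 4: 8, 4, 2, 6.
616 mod 4 = 0, so the last digit matches 8^4 = 6.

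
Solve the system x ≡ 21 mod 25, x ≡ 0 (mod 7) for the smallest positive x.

21

x ≡ 0 (mod 7) gives x ∈ {0, 7, 14, 21}.
The first of these with x mod 25 = 21 is 21.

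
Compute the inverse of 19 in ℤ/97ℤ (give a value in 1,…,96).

46

97 = 5·19 + 2
19 = 9·2 + 1
2 = 2·1 + 0
Back-substituting gives 19·46 ≡ 1 (mod 97).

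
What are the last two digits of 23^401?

By repeated squaring mod 100: 23^1≡23, 23^2≡29, 23^4≡41, 23^8≡81, 23^16≡61, 23^32≡21, 23^64≡41, 23^128≡81, 23^256≡61.
Since 401 = 1 + 16 + 128 + 256 in binary, 23^401 ≡ 23·61·81·61 ≡ 23 (mod 100).

23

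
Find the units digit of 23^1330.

The units digit of 23^n cycles with period 4: 3, 9, 7, 1, …
1330 mod 4 = 2, so the last digit matches 3^2 = 9.

9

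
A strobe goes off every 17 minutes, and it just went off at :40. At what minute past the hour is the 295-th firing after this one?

295·17 = 5015.
5015 = 83·60 + 35, so 5015 mod 60 = 35.
(40 + 35) mod 60 = 15.

15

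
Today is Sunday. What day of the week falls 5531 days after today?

5531 mod 7 = 1 (since 790·7 = 5530).
Sunday + 1 day → Monday.

Monday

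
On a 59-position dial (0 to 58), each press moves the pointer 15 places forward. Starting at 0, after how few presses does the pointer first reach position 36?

26

15⁻¹ ≡ 4 (mod 59) because 15·4 = 60 = 1·59 + 1.
So x ≡ 4·36 = 144 ≡ 26 (mod 59).
Check: 15·26 = 390 = 6·59 + 36.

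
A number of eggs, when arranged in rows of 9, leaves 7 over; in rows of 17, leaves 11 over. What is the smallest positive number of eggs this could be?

79

Since 17·8 ≡ 1 (mod 9), take x = 11 + 17·((7−11)·8 mod 9) = 11 + 17·4 = 79.
Check: 79 mod 9 = 7, 79 mod 17 = 11.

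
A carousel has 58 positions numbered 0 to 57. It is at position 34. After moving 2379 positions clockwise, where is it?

2379 − 41·58 = 1, so 2379 ≡ 1 (mod 58).
(34 + 1) mod 58 = 35.

35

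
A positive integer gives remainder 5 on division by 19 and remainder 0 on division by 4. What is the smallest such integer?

24

Since 4·5 ≡ 1 (mod 19), take x = 0 + 4·((5−0)·5 mod 19) = 0 + 4·6 = 24.
Check: 24 mod 19 = 5, 24 mod 4 = 0.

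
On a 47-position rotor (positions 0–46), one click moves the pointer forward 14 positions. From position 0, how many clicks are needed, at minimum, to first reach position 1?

47 = 3·14 + 5
14 = 2·5 + 4
5 = 1·4 + 1
4 = 4·1 + 0
Back-substituting gives 14·37 ≡ 1 (mod 47).

37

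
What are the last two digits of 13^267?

17

By repeated squaring mod 100: 13^1≡13, 13^2≡69, 13^4≡61, 13^8≡21, 13^16≡41, 13^32≡81, 13^64≡61, 13^128≡21, 13^256≡41.
267 = 1 + 2 + 8 + 256, so 13^267 ≡ 13·69·21·41 ≡ 17 (mod 100).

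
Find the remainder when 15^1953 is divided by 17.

15

By repeated squaring mod 17: 15^1≡15, 15^2≡4, 15^4≡16, 15^8≡1, 15^16≡1, 15^32≡1, 15^64≡1, 15^128≡1, 15^256≡1, 15^512≡1, 15^1024≡1.
1953 = 1 + 32 + 128 + 256 + 512 + 1024, so 15^1953 ≡ 15·1·1·1·1·1 ≡ 15 (mod 17).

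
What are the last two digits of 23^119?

87

Square-and-reduce mod 100: 23^1≡23, 23^2≡29, 23^4≡41, 23^8≡81, 23^16≡61, 23^32≡21, 23^64≡41.
Since 119 = 1 + 2 + 4 + 16 + 32 + 64 in binary, 23^119 ≡ 23·29·41·61·21·41 ≡ 87 (mod 100).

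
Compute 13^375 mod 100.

57

Square-and-reduce mod 100: 13^1≡13, 13^2≡69, 13^4≡61, 13^8≡21, 13^16≡41, 13^32≡81, 13^64≡61, 13^128≡21, 13^256≡41.
375 = 1 + 2 + 4 + 16 + 32 + 64 + 256, so 13^375 ≡ 13·69·61·41·81·61·41 ≡ 57 (mod 100).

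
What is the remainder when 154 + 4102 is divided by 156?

44

Dividing 4102 by 156 gives quotient 26 and remainder 46.
(154 + 46) mod 156 = 44.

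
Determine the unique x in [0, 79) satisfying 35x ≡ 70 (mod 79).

2

35⁻¹ ≡ 70 (mod 79) because 35·70 = 2450 = 31·79 + 1.
Multiplying both sides by 70: x ≡ 70·70 = 4900 ≡ 2 (mod 79).
Check: 35·2 = 70 = 0·79 + 70.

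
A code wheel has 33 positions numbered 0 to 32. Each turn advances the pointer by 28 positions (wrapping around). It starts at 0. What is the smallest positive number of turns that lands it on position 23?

28⁻¹ ≡ 13 (mod 33) because 28·13 = 364 = 11·33 + 1.
Multiplying both sides by 13: x ≡ 13·23 = 299 ≡ 2 (mod 33).
Check: 28·2 = 56 = 1·33 + 23.

2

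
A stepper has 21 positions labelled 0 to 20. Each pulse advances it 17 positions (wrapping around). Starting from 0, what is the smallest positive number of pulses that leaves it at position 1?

21 = 1·17 + 4
17 = 4·4 + 1
4 = 4·1 + 0
Back-substituting gives 17·5 ≡ 1 (mod 21).

5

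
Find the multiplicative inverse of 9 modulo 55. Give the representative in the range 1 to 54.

49

55 = 6·9 + 1
9 = 9·1 + 0
Back-substituting gives 9·49 ≡ 1 (mod 55).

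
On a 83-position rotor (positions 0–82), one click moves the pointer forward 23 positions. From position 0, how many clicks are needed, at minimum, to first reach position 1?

23·65 = 1495 = 18·83 + 1, so 23⁻¹ ≡ 65 (mod 83).

65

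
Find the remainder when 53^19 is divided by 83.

By repeated squaring mod 83: 53^1≡53, 53^2≡70, 53^4≡3, 53^8≡9, 53^16≡81.
19 = 1 + 2 + 16, so 53^19 ≡ 53·70·81 ≡ 50 (mod 83).

50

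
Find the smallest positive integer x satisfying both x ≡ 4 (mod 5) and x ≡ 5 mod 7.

x ≡ 4 (mod 5) gives x ∈ {4, 9, 14, 19}.
The first of these with x mod 7 = 5 is 19.

19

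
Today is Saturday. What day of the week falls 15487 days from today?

Tuesday

Dividing 15487 by 7 gives quotient 2212 and remainder 3.
Saturday + 3 days → Tuesday.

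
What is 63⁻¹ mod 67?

50

67 = 1·63 + 4
63 = 15·4 + 3
4 = 1·3 + 1
3 = 3·1 + 0
Back-substituting gives 63·50 ≡ 1 (mod 67).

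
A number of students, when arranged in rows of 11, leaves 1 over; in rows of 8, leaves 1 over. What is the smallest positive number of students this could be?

x ≡ 1 (mod 8) gives x ∈ {1}.
The first of these with x mod 11 = 1 is 1.

1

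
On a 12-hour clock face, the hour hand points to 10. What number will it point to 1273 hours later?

Dividing 1273 by 12 gives quotient 106 and remainder 1.
10 + 1 → 11 on a 12-hour dial.

11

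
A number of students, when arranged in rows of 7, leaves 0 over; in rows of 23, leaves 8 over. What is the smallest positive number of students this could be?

x ≡ 0 (mod 7) gives x ∈ {0, 7, 14, 21, 28, 35, 42, 49, …}.
The first of these with x mod 23 = 8 is 77.

77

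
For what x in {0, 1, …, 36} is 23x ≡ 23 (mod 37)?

1

The inverse of 23 mod 37 is 29 (since 23·29 = 667 ≡ 1).
So x ≡ 29·23 = 667 ≡ 1 (mod 37).
Check: 23·1 = 23 = 0·37 + 23.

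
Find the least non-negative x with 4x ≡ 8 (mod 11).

4⁻¹ ≡ 3 (mod 11) because 4·3 = 12 = 1·11 + 1.
So x ≡ 3·8 = 24 ≡ 2 (mod 11).
Check: 4·2 = 8 = 0·11 + 8.

2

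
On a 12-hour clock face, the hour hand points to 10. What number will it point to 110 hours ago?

8

110 mod 12 = 2 (since 9·12 = 108).
10 − 2 → 8 on a 12-hour dial.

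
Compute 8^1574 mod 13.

12

By repeated squaring mod 13: 8^1≡8, 8^2≡12, 8^4≡1, 8^8≡1, 8^16≡1, 8^32≡1, 8^64≡1, 8^128≡1, 8^256≡1, 8^512≡1, 8^1024≡1.
Since 1574 = 2 + 4 + 32 + 512 + 1024 in binary, 8^1574 ≡ 12·1·1·1·1 ≡ 12 (mod 13).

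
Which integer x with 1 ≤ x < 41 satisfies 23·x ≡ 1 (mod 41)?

25

41 = 1·23 + 18
23 = 1·18 + 5
18 = 3·5 + 3
5 = 1·3 + 2
3 = 1·2 + 1
2 = 2·1 + 0
Back-substituting gives 23·25 ≡ 1 (mod 41).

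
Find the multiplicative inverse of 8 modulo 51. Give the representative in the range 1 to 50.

51 = 6·8 + 3
8 = 2·3 + 2
3 = 1·2 + 1
2 = 2·1 + 0
Back-substituting gives 8·32 ≡ 1 (mod 51).

32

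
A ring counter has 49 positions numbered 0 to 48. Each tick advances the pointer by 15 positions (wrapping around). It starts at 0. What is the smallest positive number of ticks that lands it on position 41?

6

The inverse of 15 mod 49 is 36 (since 15·36 = 540 ≡ 1).
Multiplying both sides by 36: x ≡ 36·41 = 1476 ≡ 6 (mod 49).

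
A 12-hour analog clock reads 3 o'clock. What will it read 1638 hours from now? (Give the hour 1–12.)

9

1638 mod 12 = 6 (since 136·12 = 1632).
3 + 6 → 9 on a 12-hour dial.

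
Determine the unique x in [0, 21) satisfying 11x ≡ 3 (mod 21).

11⁻¹ ≡ 2 (mod 21) because 11·2 = 22 = 1·21 + 1.
Multiplying both sides by 2: x ≡ 2·3 = 6 ≡ 6 (mod 21).

6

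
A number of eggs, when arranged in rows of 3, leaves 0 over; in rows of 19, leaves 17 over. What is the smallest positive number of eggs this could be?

36

Since 19·1 ≡ 1 (mod 3), take x = 17 + 19·((0−17)·1 mod 3) = 17 + 19·1 = 36.
Check: 36 mod 3 = 0, 36 mod 19 = 17.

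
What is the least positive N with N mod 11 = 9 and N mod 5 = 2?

42

Since 5·9 ≡ 1 (mod 11), take x = 2 + 5·((9−2)·9 mod 11) = 2 + 5·8 = 42.
Check: 42 mod 11 = 9, 42 mod 5 = 2.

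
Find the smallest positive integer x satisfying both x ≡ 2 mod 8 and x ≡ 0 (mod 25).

50

x ≡ 2 (mod 8) gives x ∈ {2, 10, 18, 26, 34, 42, 50}.
The first of these with x mod 25 = 0 is 50.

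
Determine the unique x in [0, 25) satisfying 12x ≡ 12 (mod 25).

1

12⁻¹ ≡ 23 (mod 25) because 12·23 = 276 = 11·25 + 1.
Multiplying both sides by 23: x ≡ 23·12 = 276 ≡ 1 (mod 25).
Check: 12·1 = 12 = 0·25 + 12.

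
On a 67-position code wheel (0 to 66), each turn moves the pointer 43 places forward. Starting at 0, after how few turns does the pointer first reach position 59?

45

43⁻¹ ≡ 53 (mod 67) because 43·53 = 2279 = 34·67 + 1.
Multiplying both sides by 53: x ≡ 53·59 = 3127 ≡ 45 (mod 67).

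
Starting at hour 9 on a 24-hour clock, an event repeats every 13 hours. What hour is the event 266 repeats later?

266·13 = 3458.
3458 = 144·24 + 2, so 3458 mod 24 = 2.
(9 + 2) mod 24 = 11.

11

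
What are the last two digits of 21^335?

Square-and-reduce mod 100: 21^1≡21, 21^2≡41, 21^4≡81, 21^8≡61, 21^16≡21, 21^32≡41, 21^64≡81, 21^128≡61, 21^256≡21.
335 = 1 + 2 + 4 + 8 + 64 + 256, so 21^335 ≡ 21·41·81·61·81·21 ≡ 1 (mod 100).

01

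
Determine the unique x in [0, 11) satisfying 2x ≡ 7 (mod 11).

9

The inverse of 2 mod 11 is 6 (since 2·6 = 12 ≡ 1).
So x ≡ 6·7 = 42 ≡ 9 (mod 11).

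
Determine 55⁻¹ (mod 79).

23

79 = 1·55 + 24
55 = 2·24 + 7
24 = 3·7 + 3
7 = 2·3 + 1
3 = 3·1 + 0
Back-substituting gives 55·23 ≡ 1 (mod 79).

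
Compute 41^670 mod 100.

1

Successive squares of 41 mod 100: 41^1≡41, 41^2≡81, 41^4≡61, 41^8≡21, 41^16≡41, 41^32≡81, 41^64≡61, 41^128≡21, 41^256≡41, 41^512≡81.
Since 670 = 2 + 4 + 8 + 16 + 128 + 512 in binary, 41^670 ≡ 81·61·21·41·21·81 ≡ 1 (mod 100).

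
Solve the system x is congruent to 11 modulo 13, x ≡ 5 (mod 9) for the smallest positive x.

50

x ≡ 5 (mod 9) gives x ∈ {5, 14, 23, 32, 41, 50}.
The first of these with x mod 13 = 11 is 50.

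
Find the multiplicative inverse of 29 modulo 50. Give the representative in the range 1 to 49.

50 = 1·29 + 21
29 = 1·21 + 8
21 = 2·8 + 5
8 = 1·5 + 3
5 = 1·3 + 2
3 = 1·2 + 1
2 = 2·1 + 0
Back-substituting gives 29·19 ≡ 1 (mod 50).

19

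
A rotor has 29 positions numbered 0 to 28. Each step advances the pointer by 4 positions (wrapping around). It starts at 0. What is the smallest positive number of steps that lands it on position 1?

22

4⁻¹ ≡ 22 (mod 29) because 4·22 = 88 = 3·29 + 1.
So x ≡ 22·1 = 22 ≡ 22 (mod 29).
Check: 4·22 = 88 = 3·29 + 1.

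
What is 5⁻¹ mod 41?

33

5·33 = 165 = 4·41 + 1, so 5⁻¹ ≡ 33 (mod 41).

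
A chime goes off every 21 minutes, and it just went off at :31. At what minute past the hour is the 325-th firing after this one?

16

325·21 = 6825.
6825 mod 60 = 45 (since 113·60 = 6780).
(31 + 45) mod 60 = 16.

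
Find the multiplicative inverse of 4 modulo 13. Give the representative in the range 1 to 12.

13 = 3·4 + 1
4 = 4·1 + 0
Back-substituting gives 4·10 ≡ 1 (mod 13).

10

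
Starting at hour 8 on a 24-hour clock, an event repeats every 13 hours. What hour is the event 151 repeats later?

3

151·13 = 1963.
Dividing 1963 by 24 gives quotient 81 and remainder 19.
(8 + 19) mod 24 = 3.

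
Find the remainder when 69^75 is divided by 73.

9

By repeated squaring mod 73: 69^1≡69, 69^2≡16, 69^4≡37, 69^8≡55, 69^16≡32, 69^32≡2, 69^64≡4.
75 = 1 + 2 + 8 + 64, so 69^75 ≡ 69·16·55·4 ≡ 9 (mod 73).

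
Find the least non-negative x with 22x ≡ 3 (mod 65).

9

The inverse of 22 mod 65 is 3 (since 22·3 = 66 ≡ 1).
Multiplying both sides by 3: x ≡ 3·3 = 9 ≡ 9 (mod 65).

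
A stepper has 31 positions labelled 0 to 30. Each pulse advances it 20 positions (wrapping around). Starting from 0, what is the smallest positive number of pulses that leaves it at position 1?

14

20·14 = 280 = 9·31 + 1, so 20⁻¹ ≡ 14 (mod 31).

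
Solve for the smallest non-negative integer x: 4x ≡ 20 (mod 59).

5

The inverse of 4 mod 59 is 15 (since 4·15 = 60 ≡ 1).
So x ≡ 15·20 = 300 ≡ 5 (mod 59).
Check: 4·5 = 20 = 0·59 + 20.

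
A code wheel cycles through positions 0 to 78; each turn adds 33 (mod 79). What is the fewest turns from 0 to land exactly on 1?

12

79 = 2·33 + 13
33 = 2·13 + 7
13 = 1·7 + 6
7 = 1·6 + 1
6 = 6·1 + 0
Back-substituting gives 33·12 ≡ 1 (mod 79).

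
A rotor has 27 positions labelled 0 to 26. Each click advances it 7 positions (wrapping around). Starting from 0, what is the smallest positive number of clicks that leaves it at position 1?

7·4 = 28 = 1·27 + 1, so 7⁻¹ ≡ 4 (mod 27).

4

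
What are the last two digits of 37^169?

77

Square-and-reduce mod 100: 37^1≡37, 37^2≡69, 37^4≡61, 37^8≡21, 37^16≡41, 37^32≡81, 37^64≡61, 37^128≡21.
169 = 1 + 8 + 32 + 128, so 37^169 ≡ 37·21·81·21 ≡ 77 (mod 100).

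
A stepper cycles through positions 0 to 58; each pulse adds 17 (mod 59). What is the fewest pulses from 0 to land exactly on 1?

7

17·7 = 119 = 2·59 + 1, so 17⁻¹ ≡ 7 (mod 59).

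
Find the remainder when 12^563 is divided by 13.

12

By repeated squaring mod 13: 12^1≡12, 12^2≡1, 12^4≡1, 12^8≡1, 12^16≡1, 12^32≡1, 12^64≡1, 12^128≡1, 12^256≡1, 12^512≡1.
563 = 1 + 2 + 16 + 32 + 512, so 12^563 ≡ 12·1·1·1·1 ≡ 12 (mod 13).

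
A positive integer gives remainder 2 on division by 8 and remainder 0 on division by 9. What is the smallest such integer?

Since 9·1 ≡ 1 (mod 8), take x = 0 + 9·((2−0)·1 mod 8) = 0 + 9·2 = 18.
Check: 18 mod 8 = 2, 18 mod 9 = 0.

18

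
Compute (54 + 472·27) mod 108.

472·27 = 12744.
12744 = 118·108 + 0, so 12744 mod 108 = 0.
(54 + 0) mod 108 = 54.

54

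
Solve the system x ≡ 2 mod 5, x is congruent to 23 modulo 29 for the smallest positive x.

52

x ≡ 2 (mod 5) gives x ∈ {2, 7, 12, 17, 22, 27, 32, 37, …}.
The first of these with x mod 29 = 23 is 52.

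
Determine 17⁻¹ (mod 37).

37 = 2·17 + 3
17 = 5·3 + 2
3 = 1·2 + 1
2 = 2·1 + 0
Back-substituting gives 17·24 ≡ 1 (mod 37).

24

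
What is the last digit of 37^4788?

1

Last digits of 7^n: 7, 9, 3, 1 (period 4).
4788 mod 4 = 0, so the last digit matches 7^4 = 1.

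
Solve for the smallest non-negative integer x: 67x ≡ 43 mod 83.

The inverse of 67 mod 83 is 57 (since 67·57 = 3819 ≡ 1).
Multiplying both sides by 57: x ≡ 57·43 = 2451 ≡ 44 (mod 83).
Check: 67·44 = 2948 = 35·83 + 43.

44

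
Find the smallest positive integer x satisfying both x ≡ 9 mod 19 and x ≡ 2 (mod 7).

Since 7·11 ≡ 1 (mod 19), take x = 2 + 7·((9−2)·11 mod 19) = 2 + 7·1 = 9.
Check: 9 mod 19 = 9, 9 mod 7 = 2.

9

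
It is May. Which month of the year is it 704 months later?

704 − 58·12 = 8, so 704 ≡ 8 (mod 12).
May + 8 months → January.

January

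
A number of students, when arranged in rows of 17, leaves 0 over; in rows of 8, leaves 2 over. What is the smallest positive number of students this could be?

34

Since 8·15 ≡ 1 (mod 17), take x = 2 + 8·((0−2)·15 mod 17) = 2 + 8·4 = 34.
Check: 34 mod 17 = 0, 34 mod 8 = 2.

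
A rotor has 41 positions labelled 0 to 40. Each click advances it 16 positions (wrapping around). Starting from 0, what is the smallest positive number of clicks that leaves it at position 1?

18

16·18 = 288 = 7·41 + 1, so 16⁻¹ ≡ 18 (mod 41).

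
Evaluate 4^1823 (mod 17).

13

By repeated squaring mod 17: 4^1≡4, 4^2≡16, 4^4≡1, 4^8≡1, 4^16≡1, 4^32≡1, 4^64≡1, 4^128≡1, 4^256≡1, 4^512≡1, 4^1024≡1.
1823 = 1 + 2 + 4 + 8 + 16 + 256 + 512 + 1024, so 4^1823 ≡ 4·16·1·1·1·1·1·1 ≡ 13 (mod 17).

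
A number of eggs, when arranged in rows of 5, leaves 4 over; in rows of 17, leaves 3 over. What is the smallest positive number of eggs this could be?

x ≡ 4 (mod 5) gives x ∈ {4, 9, 14, 19, 24, 29, 34, 39, …}.
The first of these with x mod 17 = 3 is 54.

54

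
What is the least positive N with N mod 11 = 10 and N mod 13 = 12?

142

x ≡ 10 (mod 11) gives x ∈ {10, 21, 32, 43, 54, 65, 76, 87, …}.
The first of these with x mod 13 = 12 is 142.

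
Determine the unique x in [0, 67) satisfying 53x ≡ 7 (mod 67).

53⁻¹ ≡ 43 (mod 67) because 53·43 = 2279 = 34·67 + 1.
Multiplying both sides by 43: x ≡ 43·7 = 301 ≡ 33 (mod 67).

33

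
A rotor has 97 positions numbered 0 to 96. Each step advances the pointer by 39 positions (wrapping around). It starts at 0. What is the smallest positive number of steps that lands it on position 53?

39⁻¹ ≡ 5 (mod 97) because 39·5 = 195 = 2·97 + 1.
So x ≡ 5·53 = 265 ≡ 71 (mod 97).
Check: 39·71 = 2769 = 28·97 + 53.

71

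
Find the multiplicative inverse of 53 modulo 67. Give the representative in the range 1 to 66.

43

53·43 = 2279 = 34·67 + 1, so 53⁻¹ ≡ 43 (mod 67).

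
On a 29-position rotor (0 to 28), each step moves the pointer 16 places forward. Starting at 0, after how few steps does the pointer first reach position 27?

18

16⁻¹ ≡ 20 (mod 29) because 16·20 = 320 = 11·29 + 1.
Multiplying both sides by 20: x ≡ 20·27 = 540 ≡ 18 (mod 29).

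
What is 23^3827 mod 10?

Last digits of 3^n: 3, 9, 7, 1 (period 4).
3827 leaves remainder 3 on division by 4, so 23^3827 ends in 7.

7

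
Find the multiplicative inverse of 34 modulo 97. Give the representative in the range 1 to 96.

20

34·20 = 680 = 7·97 + 1, so 34⁻¹ ≡ 20 (mod 97).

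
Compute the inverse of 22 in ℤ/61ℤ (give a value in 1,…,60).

25

22·25 = 550 = 9·61 + 1, so 22⁻¹ ≡ 25 (mod 61).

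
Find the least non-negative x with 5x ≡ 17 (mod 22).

The inverse of 5 mod 22 is 9 (since 5·9 = 45 ≡ 1).
Multiplying both sides by 9: x ≡ 9·17 = 153 ≡ 21 (mod 22).
Check: 5·21 = 105 = 4·22 + 17.

21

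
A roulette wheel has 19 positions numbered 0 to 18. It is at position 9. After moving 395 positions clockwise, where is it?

395 − 20·19 = 15, so 395 ≡ 15 (mod 19).
(9 + 15) mod 19 = 5.

5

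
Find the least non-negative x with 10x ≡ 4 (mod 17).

14

The inverse of 10 mod 17 is 12 (since 10·12 = 120 ≡ 1).
Multiplying both sides by 12: x ≡ 12·4 = 48 ≡ 14 (mod 17).
Check: 10·14 = 140 = 8·17 + 4.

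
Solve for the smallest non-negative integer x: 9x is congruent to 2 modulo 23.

13

9⁻¹ ≡ 18 (mod 23) because 9·18 = 162 = 7·23 + 1.
So x ≡ 18·2 = 36 ≡ 13 (mod 23).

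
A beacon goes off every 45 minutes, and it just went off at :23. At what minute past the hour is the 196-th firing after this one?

23

196·45 = 8820.
8820 mod 60 = 0 (since 147·60 = 8820).
(23 + 0) mod 60 = 23.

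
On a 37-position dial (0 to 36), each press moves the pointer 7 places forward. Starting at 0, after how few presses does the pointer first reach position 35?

The inverse of 7 mod 37 is 16 (since 7·16 = 112 ≡ 1).
Multiplying both sides by 16: x ≡ 16·35 = 560 ≡ 5 (mod 37).

5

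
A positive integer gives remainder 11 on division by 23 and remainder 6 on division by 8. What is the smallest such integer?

x ≡ 6 (mod 8) gives x ∈ {6, 14, 22, 30, 38, 46, 54, 62, …}.
The first of these with x mod 23 = 11 is 126.

126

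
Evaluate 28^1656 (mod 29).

1

Square-and-reduce mod 29: 28^1≡28, 28^2≡1, 28^4≡1, 28^8≡1, 28^16≡1, 28^32≡1, 28^64≡1, 28^128≡1, 28^256≡1, 28^512≡1, 28^1024≡1.
1656 = 8 + 16 + 32 + 64 + 512 + 1024, so 28^1656 ≡ 1·1·1·1·1·1 ≡ 1 (mod 29).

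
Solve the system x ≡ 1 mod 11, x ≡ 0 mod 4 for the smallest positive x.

x ≡ 0 (mod 4) gives x ∈ {0, 4, 8, 12}.
The first of these with x mod 11 = 1 is 12.

12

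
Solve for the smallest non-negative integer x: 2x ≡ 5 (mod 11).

The inverse of 2 mod 11 is 6 (since 2·6 = 12 ≡ 1).
So x ≡ 6·5 = 30 ≡ 8 (mod 11).
Check: 2·8 = 16 = 1·11 + 5.

8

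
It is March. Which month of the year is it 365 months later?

Dividing 365 by 12 gives quotient 30 and remainder 5.
March + 5 months → August.

August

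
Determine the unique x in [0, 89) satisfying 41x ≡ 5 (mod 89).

24

The inverse of 41 mod 89 is 76 (since 41·76 = 3116 ≡ 1).
So x ≡ 76·5 = 380 ≡ 24 (mod 89).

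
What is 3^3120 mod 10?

The units digit of 3^n cycles with period 4: 3, 9, 7, 1, …
3120 mod 4 = 0, so the last digit matches 3^4 = 1.

1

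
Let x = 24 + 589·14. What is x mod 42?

38

589·14 = 8246.
8246 mod 42 = 14 (since 196·42 = 8232).
(24 + 14) mod 42 = 38.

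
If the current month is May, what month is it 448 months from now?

448 mod 12 = 4 (since 37·12 = 444).
May + 4 months → September.

September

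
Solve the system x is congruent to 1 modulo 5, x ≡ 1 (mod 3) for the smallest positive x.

x ≡ 1 (mod 3) gives x ∈ {1}.
The first of these with x mod 5 = 1 is 1.

1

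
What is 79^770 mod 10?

The units digit of 79^n cycles with period 2: 9, 1, …
770 mod 2 = 0, so the last digit matches 9^2 = 1.

1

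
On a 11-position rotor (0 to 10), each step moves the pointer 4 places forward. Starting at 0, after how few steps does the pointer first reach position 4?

The inverse of 4 mod 11 is 3 (since 4·3 = 12 ≡ 1).
Multiplying both sides by 3: x ≡ 3·4 = 12 ≡ 1 (mod 11).

1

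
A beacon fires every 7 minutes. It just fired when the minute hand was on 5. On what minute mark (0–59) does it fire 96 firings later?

96·7 = 672.
672 mod 60 = 12 (since 11·60 = 660).
(5 + 12) mod 60 = 17.

17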